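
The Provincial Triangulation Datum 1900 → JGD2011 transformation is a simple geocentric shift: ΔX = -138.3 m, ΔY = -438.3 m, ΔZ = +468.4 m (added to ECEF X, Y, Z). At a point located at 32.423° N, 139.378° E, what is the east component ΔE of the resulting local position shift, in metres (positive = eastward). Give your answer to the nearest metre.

The local east axis at (φ, λ) is (−sin λ, cos λ, 0), so ΔE = −sin(139.378°)·(-138.3) + cos(139.378°)·(-438.3) = 422.72 m.

ΔE = 423 m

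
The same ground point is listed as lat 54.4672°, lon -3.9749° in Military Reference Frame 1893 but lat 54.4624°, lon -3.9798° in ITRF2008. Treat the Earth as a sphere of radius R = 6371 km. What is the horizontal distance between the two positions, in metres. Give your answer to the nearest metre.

621 m

Δφ = 54.4624° − 54.4672° = -0.0048°; Δλ = -3.9798° − -3.9749° = -0.0049°.
1° along a meridian = πR/180 = 111195 m.
ΔN = Δφ × 111195 = -533.7 m; ΔE = Δλ × 111195 × cos(54.4672°) = -0.0049 × 111195 × 0.581169 = -316.7 m.
Distance = √(ΔE² + ΔN²) = √((-316.7)² + (-533.7)²) = 620.6 m.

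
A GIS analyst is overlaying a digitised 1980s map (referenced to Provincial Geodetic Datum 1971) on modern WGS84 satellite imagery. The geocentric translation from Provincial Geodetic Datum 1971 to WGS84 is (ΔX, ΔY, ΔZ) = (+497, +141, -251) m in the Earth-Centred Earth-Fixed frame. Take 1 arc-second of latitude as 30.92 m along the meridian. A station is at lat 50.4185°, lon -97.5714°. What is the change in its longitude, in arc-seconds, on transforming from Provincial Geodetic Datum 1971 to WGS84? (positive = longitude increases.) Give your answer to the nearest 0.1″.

sin φ = 0.770719, cos φ = 0.637175, sin λ = -0.991281, cos λ = -0.131762.
East component: ΔE = −sin λ·ΔX + cos λ·ΔY = −(-0.991281)(497) + (-0.131762)(141) = 474.09 m.
1° of latitude spans 3600 × 30.92 = 111312 m; at latitude φ, 1° of longitude spans that × cos φ = 70925.2 m, so Δλ = 474.09 / 70925.2 × 3600 = 24.064″.

Δλ = 24.1″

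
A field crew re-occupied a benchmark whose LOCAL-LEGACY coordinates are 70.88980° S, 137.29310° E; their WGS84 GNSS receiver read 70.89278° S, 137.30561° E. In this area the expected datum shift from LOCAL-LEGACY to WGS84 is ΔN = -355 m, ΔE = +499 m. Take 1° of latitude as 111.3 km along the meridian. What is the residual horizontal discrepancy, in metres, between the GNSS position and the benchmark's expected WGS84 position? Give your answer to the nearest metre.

Observed coordinate differences: Δφ = -0.00298°, Δλ = +0.01251°.
Converting to metres (1° lat = 111300 m, cos φ = 0.327386): observed ΔN = -331.7 m, observed ΔE = 455.8 m.
Subtracting the expected shift leaves a residual of -331.7 − (-355) = 23.3 m north and 455.8 − (499) = -43.2 m east.
Residual distance = √(23.3² + (-43.2)²) = 49.1 m.

49 m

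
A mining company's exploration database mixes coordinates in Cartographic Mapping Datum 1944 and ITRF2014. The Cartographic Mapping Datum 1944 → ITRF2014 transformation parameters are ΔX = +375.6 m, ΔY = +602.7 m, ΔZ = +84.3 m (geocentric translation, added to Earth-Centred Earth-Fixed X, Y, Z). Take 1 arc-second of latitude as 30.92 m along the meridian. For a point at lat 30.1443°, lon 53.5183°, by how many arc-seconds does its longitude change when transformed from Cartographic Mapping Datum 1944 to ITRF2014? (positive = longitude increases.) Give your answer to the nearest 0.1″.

Δλ = 2.1″

sin φ = 0.502180, cos φ = 0.864763, sin λ = 0.804047, cos λ = 0.594566.
East component: ΔE = −sin λ·ΔX + cos λ·ΔY = −(0.804047)(375.6) + (0.594566)(602.7) = 56.34 m.
1° of latitude spans 3600 × 30.92 = 111312 m; at latitude φ, 1° of longitude spans that × cos φ = 96258.5 m, so Δλ = 56.34 / 96258.5 × 3600 = 2.107″.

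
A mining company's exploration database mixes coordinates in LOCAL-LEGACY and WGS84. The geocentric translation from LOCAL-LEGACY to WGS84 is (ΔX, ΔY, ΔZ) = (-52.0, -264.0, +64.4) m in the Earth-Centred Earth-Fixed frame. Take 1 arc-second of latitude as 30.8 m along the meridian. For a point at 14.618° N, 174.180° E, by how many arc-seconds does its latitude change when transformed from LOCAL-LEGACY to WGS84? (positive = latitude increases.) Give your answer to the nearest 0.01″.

sin φ = 0.252373, cos φ = 0.967630, sin λ = 0.101404, cos λ = -0.994845.
North component: ΔN = −sin φ cos λ·ΔX − sin φ sin λ·ΔY + cos φ·ΔZ = −(0.252373)(-0.994845)(-52.0) − (0.252373)(0.101404)(-264.0) + (0.967630)(64.4) = 56.02 m.
1° of latitude spans 3600 × 30.80 = 110880 m, so Δφ = 56.02 / 110880 × 3600 = 1.819″.

Δφ = 1.82″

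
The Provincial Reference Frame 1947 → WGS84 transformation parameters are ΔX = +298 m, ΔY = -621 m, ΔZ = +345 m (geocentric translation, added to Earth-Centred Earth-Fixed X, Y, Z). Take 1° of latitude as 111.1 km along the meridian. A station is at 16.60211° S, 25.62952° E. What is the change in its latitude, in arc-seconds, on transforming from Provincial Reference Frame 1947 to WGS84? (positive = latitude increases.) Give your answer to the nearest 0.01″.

Δφ = 10.71″

sin φ = -0.285724, cos φ = 0.958312, sin λ = 0.432550, cos λ = 0.901610.
North component: ΔN = −sin φ cos λ·ΔX − sin φ sin λ·ΔY + cos φ·ΔZ = −(-0.285724)(0.901610)(298) − (-0.285724)(0.432550)(-621) + (0.958312)(345) = 330.64 m.
1° of latitude spans 111100 m, so Δφ = 330.64 / 111100 × 3600 = 10.714″.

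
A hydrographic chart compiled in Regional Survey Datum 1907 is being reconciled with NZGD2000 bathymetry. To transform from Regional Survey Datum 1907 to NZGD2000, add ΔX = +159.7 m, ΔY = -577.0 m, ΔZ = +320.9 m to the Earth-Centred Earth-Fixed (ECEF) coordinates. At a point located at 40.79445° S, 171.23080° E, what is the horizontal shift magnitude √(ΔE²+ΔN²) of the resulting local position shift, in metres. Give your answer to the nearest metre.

552 m

At φ = -40.79445°, λ = 171.23080°: sin φ = -0.653347, cos φ = 0.757058, sin λ = 0.152455, cos λ = -0.988310.
ΔE = −sin λ·ΔX + cos λ·ΔY = −(0.152455)·(159.7) + (-0.988310)·(-577.0) = 545.91 m.
ΔN = −sin φ cos λ·ΔX − sin φ sin λ·ΔY + cos φ·ΔZ = −(-0.653347)(-0.988310)(159.7) − (-0.653347)(0.152455)(-577.0) + (0.757058)(320.9) = 82.35 m.
Horizontal magnitude = √(ΔE² + ΔN²) = √(545.91² + 82.35²) = 552.08 m.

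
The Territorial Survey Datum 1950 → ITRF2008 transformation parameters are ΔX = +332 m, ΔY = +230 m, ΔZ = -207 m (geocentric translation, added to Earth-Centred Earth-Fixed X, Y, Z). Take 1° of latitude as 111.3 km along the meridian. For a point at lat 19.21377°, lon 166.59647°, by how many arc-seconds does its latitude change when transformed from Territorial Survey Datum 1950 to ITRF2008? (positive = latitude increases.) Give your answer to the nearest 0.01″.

Δφ = -3.45″

sin φ = 0.329094, cos φ = 0.944297, sin λ = 0.231808, cos λ = -0.972762.
North component: ΔN = −sin φ cos λ·ΔX − sin φ sin λ·ΔY + cos φ·ΔZ = −(0.329094)(-0.972762)(332) − (0.329094)(0.231808)(230) + (0.944297)(-207) = -106.73 m.
1° of latitude spans 111300 m, so Δφ = -106.73 / 111300 × 3600 = -3.452″.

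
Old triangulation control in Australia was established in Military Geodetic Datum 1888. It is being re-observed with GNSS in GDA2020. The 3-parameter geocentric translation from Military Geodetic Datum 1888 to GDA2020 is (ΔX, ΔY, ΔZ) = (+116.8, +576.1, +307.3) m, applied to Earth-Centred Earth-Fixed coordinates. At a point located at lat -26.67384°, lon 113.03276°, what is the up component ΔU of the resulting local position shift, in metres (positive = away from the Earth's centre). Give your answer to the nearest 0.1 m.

ΔU = 295.0 m

At φ = -26.67384°, λ = 113.03276°: sin φ = -0.448911, cos φ = 0.893576, sin λ = 0.920281, cos λ = -0.391257.
ΔU = cos φ cos λ·ΔX + cos φ sin λ·ΔY + sin φ·ΔZ = (0.893576)(-0.391257)(116.8) + (0.893576)(0.920281)(576.1) + (-0.448911)(307.3) = 294.97 m.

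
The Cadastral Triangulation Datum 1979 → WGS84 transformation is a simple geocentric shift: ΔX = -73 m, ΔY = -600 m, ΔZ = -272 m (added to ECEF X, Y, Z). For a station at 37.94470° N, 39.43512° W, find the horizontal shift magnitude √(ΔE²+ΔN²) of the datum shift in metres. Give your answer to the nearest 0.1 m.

656.8 m

The local east axis at (φ, λ) is (−sin λ, cos λ, 0), so ΔE = −sin(-39.43512°)·(-73) + cos(-39.43512°)·(-600) = -509.78 m.
The local north axis is (−sin φ cos λ, −sin φ sin λ, cos φ), giving ΔN = 34.669 − 234.352 − 214.500 = -414.18 m.
Horizontal magnitude = √(ΔE² + ΔN²) = √((-509.78)² + (-414.18)²) = 656.83 m.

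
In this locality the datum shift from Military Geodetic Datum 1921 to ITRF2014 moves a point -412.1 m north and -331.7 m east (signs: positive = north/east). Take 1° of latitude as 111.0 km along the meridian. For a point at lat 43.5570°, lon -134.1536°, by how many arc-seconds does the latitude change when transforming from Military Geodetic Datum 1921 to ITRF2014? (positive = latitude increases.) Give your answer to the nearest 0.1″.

Δφ = -13.4″

1° of latitude = 111.0 km, so Δφ = -412.1 / 111000 = -0.0037126° = -13.365″.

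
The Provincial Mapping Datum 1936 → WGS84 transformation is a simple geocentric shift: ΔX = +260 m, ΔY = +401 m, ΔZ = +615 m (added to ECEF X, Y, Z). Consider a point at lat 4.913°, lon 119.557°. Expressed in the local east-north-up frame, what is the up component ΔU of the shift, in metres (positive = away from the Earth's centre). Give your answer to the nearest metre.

At φ = 4.913°, λ = 119.557°: sin φ = 0.085643, cos φ = 0.996326, sin λ = 0.869865, cos λ = -0.493289.
ΔU = cos φ cos λ·ΔX + cos φ sin λ·ΔY + sin φ·ΔZ = (0.996326)(-0.493289)(260) + (0.996326)(0.869865)(401) + (0.085643)(615) = 272.42 m.

ΔU = 272 m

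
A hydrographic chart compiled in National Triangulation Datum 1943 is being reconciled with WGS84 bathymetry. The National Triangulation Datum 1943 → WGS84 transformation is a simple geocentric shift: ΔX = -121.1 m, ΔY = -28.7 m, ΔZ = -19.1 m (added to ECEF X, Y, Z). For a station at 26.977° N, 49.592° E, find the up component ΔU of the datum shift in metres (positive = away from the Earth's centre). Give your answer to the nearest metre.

The local up (radial) axis is (cos φ cos λ, cos φ sin λ, sin φ), giving ΔU = -69.958 − 19.476 − 8.664 = -98.10 m.

ΔU = -98 m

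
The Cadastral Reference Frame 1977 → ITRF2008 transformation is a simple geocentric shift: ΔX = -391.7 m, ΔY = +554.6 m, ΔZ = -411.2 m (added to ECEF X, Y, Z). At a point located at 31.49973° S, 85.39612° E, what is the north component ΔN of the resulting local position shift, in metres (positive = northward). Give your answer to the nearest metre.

At φ = -31.49973°, λ = 85.39612°: sin φ = -0.522495, cos φ = 0.852643, sin λ = 0.996773, cos λ = 0.080266.
ΔN = −sin φ cos λ·ΔX − sin φ sin λ·ΔY + cos φ·ΔZ = −(-0.522495)(0.080266)(-391.7) − (-0.522495)(0.996773)(554.6) + (0.852643)(-411.2) = -78.19 m.

ΔN = -78 m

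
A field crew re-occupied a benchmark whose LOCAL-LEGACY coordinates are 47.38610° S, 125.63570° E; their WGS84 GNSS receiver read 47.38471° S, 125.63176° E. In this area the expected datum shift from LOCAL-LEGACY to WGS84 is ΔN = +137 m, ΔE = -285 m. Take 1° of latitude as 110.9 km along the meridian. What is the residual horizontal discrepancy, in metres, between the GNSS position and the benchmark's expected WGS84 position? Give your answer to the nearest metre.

Observed coordinate differences: Δφ = +0.00139°, Δλ = -0.00394°.
Converting to metres (1° lat = 110900 m, cos φ = 0.677055): observed ΔN = 154.2 m, observed ΔE = -295.8 m.
Subtracting the expected shift leaves a residual of 154.2 − (137) = 17.2 m north and -295.8 − (-285) = -10.8 m east.
Residual distance = √(17.2² + (-10.8)²) = 20.3 m.

20 m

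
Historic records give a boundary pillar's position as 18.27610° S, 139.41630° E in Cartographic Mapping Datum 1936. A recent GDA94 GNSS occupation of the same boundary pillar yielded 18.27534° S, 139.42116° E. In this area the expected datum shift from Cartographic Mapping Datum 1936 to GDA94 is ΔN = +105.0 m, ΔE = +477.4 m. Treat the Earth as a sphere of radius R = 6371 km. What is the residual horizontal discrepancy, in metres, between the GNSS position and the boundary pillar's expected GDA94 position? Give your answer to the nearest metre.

41 m

Observed coordinate differences: Δφ = +0.00076°, Δλ = +0.00486°.
Converting to metres (1° lat = 111195 m, cos φ = 0.949556): observed ΔN = 84.5 m, observed ΔE = 513.1 m.
Subtracting the expected shift leaves a residual of 84.5 − (105.0) = -20.5 m north and 513.1 − (477.4) = 35.7 m east.
Residual distance = √((-20.5)² + 35.7²) = 41.2 m.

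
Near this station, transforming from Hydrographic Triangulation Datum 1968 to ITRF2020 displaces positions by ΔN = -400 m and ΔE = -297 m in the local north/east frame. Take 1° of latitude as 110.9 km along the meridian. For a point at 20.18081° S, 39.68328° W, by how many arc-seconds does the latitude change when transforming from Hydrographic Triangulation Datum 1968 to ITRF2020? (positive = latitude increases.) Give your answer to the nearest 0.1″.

Δφ = -13.0″

1° of latitude = 110.9 km, so Δφ = -400.0 / 110900 = -0.0036069° = -12.985″.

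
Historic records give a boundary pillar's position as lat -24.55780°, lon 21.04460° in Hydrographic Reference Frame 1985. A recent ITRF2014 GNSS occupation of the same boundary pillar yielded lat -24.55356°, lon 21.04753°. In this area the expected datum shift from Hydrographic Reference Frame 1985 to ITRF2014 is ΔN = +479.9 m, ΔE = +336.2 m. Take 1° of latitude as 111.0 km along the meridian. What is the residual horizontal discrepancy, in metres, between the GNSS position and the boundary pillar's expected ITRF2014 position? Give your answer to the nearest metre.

Observed coordinate differences: Δφ = +0.00424°, Δλ = +0.00293°.
Converting to metres (1° lat = 111000 m, cos φ = 0.909542): observed ΔN = 470.6 m, observed ΔE = 295.8 m.
Subtracting the expected shift leaves a residual of 470.6 − (479.9) = -9.3 m north and 295.8 − (336.2) = -40.4 m east.
Residual distance = √((-9.3)² + (-40.4)²) = 41.4 m.

41 m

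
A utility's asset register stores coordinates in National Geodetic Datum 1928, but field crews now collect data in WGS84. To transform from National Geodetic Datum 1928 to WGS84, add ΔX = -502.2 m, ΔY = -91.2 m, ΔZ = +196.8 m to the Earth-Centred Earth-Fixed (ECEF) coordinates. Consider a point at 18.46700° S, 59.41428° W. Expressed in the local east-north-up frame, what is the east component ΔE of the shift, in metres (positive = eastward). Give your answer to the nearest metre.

The local east axis at (φ, λ) is (−sin λ, cos λ, 0), so ΔE = −sin(-59.41428°)·(-502.2) + cos(-59.41428°)·(-91.2) = -478.73 m.

ΔE = -479 m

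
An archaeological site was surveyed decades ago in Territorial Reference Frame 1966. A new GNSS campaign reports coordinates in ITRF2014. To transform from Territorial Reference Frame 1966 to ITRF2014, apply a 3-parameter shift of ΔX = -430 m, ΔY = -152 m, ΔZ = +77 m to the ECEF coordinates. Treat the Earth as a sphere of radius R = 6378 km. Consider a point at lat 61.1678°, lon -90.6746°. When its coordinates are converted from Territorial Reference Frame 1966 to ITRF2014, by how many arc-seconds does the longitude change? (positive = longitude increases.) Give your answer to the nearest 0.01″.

Δλ = -28.71″

sin φ = 0.876036, cos φ = 0.482246, sin λ = -0.999931, cos λ = -0.011774.
East component: ΔE = −sin λ·ΔX + cos λ·ΔY = −(-0.999931)(-430) + (-0.011774)(-152) = -428.18 m.
1° of latitude spans πR/180 = 111317 m; at latitude φ, 1° of longitude spans that × cos φ = 53682.2 m, so Δλ = -428.18 / 53682.2 × 3600 = -28.714″.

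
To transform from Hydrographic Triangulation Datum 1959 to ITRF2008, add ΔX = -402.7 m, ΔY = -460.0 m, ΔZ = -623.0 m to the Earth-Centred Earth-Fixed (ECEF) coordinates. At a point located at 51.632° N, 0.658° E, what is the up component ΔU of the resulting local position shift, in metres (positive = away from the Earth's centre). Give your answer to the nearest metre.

The local up (radial) axis is (cos φ cos λ, cos φ sin λ, sin φ), giving ΔU = -249.943 − 3.279 − 488.457 = -741.68 m.

ΔU = -742 m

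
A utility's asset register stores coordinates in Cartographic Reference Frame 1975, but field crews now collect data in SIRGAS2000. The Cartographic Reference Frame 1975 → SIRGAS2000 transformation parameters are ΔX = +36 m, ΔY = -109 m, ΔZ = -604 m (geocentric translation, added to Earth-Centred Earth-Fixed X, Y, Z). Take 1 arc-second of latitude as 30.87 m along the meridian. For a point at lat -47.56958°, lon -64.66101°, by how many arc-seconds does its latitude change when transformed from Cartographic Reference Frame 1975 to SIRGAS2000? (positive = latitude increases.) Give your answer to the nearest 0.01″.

Δφ = -10.48″

sin φ = -0.738097, cos φ = 0.674694, sin λ = -0.903792, cos λ = 0.427973.
North component: ΔN = −sin φ cos λ·ΔX − sin φ sin λ·ΔY + cos φ·ΔZ = −(-0.738097)(0.427973)(36) − (-0.738097)(-0.903792)(-109) + (0.674694)(-604) = -323.43 m.
1° of latitude spans 3600 × 30.87 = 111132 m, so Δφ = -323.43 / 111132 × 3600 = -10.477″.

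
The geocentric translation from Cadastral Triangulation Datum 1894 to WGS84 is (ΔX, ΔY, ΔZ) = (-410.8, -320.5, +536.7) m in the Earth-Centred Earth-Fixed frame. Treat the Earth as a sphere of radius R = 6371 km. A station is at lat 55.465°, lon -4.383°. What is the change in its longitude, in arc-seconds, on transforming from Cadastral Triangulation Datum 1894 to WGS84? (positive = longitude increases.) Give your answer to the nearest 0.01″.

sin φ = 0.823780, cos φ = 0.566910, sin λ = -0.076423, cos λ = 0.997075.
East component: ΔE = −sin λ·ΔX + cos λ·ΔY = −(-0.076423)(-410.8) + (0.997075)(-320.5) = -350.96 m.
1° of latitude spans πR/180 = 111195 m; at latitude φ, 1° of longitude spans that × cos φ = 63037.5 m, so Δλ = -350.96 / 63037.5 × 3600 = -20.043″.

Δλ = -20.04″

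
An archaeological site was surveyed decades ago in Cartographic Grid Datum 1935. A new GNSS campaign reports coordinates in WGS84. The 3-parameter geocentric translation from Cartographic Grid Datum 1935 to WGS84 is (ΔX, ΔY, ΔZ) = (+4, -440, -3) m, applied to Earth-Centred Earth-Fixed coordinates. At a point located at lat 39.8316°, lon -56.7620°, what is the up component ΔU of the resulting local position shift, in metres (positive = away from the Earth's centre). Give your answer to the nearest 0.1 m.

The local up (radial) axis is (cos φ cos λ, cos φ sin λ, sin φ), giving ΔU = 1.684 + 282.611 − 1.922 = 282.37 m.

ΔU = 282.4 m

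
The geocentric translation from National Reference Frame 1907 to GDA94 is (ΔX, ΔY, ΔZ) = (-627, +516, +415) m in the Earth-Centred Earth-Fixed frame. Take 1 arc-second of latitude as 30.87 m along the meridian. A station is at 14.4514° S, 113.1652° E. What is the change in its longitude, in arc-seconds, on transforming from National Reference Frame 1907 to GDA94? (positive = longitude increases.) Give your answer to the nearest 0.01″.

sin φ = -0.249559, cos φ = 0.968360, sin λ = 0.919374, cos λ = -0.393384.
East component: ΔE = −sin λ·ΔX + cos λ·ΔY = −(0.919374)(-627) + (-0.393384)(516) = 373.46 m.
1° of latitude spans 3600 × 30.87 = 111132 m; at latitude φ, 1° of longitude spans that × cos φ = 107615.7 m, so Δλ = 373.46 / 107615.7 × 3600 = 12.493″.

Δλ = 12.49″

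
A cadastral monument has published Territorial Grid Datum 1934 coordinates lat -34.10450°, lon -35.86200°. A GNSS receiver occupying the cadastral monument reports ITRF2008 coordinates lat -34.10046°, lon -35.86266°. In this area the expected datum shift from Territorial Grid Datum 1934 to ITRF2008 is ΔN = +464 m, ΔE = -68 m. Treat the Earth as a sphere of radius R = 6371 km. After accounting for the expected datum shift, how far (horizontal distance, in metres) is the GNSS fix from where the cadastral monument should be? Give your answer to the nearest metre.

Observed coordinate differences: Δφ = +0.00404°, Δλ = -0.00066°.
Converting to metres (1° lat = 111195 m, cos φ = 0.828016): observed ΔN = 449.2 m, observed ΔE = -60.8 m.
Subtracting the expected shift leaves a residual of 449.2 − (464) = -14.8 m north and -60.8 − (-68) = 7.2 m east.
Residual distance = √((-14.8)² + 7.2²) = 16.4 m.

16 m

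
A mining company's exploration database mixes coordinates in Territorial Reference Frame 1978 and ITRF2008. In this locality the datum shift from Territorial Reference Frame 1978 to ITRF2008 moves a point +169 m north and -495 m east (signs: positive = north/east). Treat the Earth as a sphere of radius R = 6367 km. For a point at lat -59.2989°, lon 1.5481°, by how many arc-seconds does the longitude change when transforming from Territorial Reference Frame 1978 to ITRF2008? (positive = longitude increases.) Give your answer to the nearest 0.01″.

Δλ = -31.41″

At latitude -59.2989°, cos φ = 0.510559.
One radian of longitude at latitude φ spans R cos φ, so Δλ = ΔE / (R cos φ) = -495.0 / (6367000 × 0.510559) = -1.5227e-04 rad = -31.409″.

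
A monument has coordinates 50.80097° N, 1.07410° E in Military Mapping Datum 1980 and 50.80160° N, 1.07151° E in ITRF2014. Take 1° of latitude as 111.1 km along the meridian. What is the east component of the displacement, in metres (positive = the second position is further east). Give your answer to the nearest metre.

Δφ = 50.80160° − 50.80097° = +0.00063°; Δλ = 1.07151° − 1.07410° = -0.00259°.
ΔN = Δφ × 111100 = 70.0 m; ΔE = Δλ × 111100 × cos(50.80097°) = -0.00259 × 111100 × 0.632016 = -181.9 m.

ΔE = -182 m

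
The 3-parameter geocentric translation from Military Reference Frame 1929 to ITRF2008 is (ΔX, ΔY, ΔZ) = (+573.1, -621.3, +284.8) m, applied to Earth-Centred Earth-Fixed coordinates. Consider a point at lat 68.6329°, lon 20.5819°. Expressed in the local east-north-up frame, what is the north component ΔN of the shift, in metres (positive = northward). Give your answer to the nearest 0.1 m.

ΔN = -192.5 m

The local north axis is (−sin φ cos λ, −sin φ sin λ, cos φ), giving ΔN = -499.642 + 203.403 + 103.765 = -192.47 m.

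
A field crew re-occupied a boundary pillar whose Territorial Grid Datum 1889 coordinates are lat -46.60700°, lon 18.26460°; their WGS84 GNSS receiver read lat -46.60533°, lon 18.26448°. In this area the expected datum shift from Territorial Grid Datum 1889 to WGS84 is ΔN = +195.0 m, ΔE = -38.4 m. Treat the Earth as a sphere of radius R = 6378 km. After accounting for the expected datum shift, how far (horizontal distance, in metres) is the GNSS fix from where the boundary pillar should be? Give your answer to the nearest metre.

31 m

Observed coordinate differences: Δφ = +0.00167°, Δλ = -0.00012°.
Converting to metres (1° lat = 111317 m, cos φ = 0.686999): observed ΔN = 185.9 m, observed ΔE = -9.2 m.
Subtracting the expected shift leaves a residual of 185.9 − (195.0) = -9.1 m north and -9.2 − (-38.4) = 29.2 m east.
Residual distance = √((-9.1)² + 29.2²) = 30.6 m.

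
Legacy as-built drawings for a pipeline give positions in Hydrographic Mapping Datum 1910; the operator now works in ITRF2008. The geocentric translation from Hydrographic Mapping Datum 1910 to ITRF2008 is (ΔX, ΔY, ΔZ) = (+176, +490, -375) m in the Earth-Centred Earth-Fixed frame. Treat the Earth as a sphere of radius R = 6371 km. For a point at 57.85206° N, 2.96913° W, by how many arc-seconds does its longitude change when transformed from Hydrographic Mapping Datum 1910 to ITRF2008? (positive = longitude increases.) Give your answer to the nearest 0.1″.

sin φ = 0.846677, cos φ = 0.532107, sin λ = -0.051798, cos λ = 0.998658.
East component: ΔE = −sin λ·ΔX + cos λ·ΔY = −(-0.051798)(176) + (0.998658)(490) = 498.46 m.
1° of latitude spans πR/180 = 111195 m; at latitude φ, 1° of longitude spans that × cos φ = 59167.6 m, so Δλ = 498.46 / 59167.6 × 3600 = 30.328″.

Δλ = 30.3″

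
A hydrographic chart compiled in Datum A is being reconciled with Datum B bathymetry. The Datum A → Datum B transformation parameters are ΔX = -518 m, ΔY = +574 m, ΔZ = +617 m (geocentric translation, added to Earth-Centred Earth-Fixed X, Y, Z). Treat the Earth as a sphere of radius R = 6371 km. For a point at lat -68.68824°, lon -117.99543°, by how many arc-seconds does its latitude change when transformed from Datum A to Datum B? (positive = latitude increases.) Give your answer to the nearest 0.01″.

Δφ = -0.69″

sin φ = -0.931617, cos φ = 0.363442, sin λ = -0.882985, cos λ = -0.469401.
North component: ΔN = −sin φ cos λ·ΔX − sin φ sin λ·ΔY + cos φ·ΔZ = −(-0.931617)(-0.469401)(-518) − (-0.931617)(-0.882985)(574) + (0.363442)(617) = -21.41 m.
1° of latitude spans πR/180 = 111195 m, so Δφ = -21.41 / 111195 × 3600 = -0.693″.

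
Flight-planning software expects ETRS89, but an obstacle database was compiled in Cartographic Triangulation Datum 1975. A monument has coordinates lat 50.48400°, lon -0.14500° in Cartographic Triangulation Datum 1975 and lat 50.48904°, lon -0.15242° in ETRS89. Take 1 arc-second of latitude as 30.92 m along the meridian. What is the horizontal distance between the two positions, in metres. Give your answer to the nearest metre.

769 m

Δφ = 50.48904° − 50.48400° = +0.00504°; Δλ = -0.15242° − -0.14500° = -0.00742°.
1° of latitude = 3600 × 30.92 = 111312 m.
ΔN = Δφ × 111312 = 561.0 m; ΔE = Δλ × 111312 × cos(50.48400°) = -0.00742 × 111312 × 0.636294 = -525.5 m.
Distance = √(ΔE² + ΔN²) = √((-525.5)² + 561.0²) = 768.7 m.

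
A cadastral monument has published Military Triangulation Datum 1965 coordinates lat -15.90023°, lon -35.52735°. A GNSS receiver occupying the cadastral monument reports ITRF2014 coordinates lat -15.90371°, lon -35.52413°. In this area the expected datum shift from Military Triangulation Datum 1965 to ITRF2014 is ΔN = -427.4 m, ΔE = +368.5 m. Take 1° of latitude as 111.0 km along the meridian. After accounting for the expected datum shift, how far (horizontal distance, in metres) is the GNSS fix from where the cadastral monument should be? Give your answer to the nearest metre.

48 m

Observed coordinate differences: Δφ = -0.00348°, Δλ = +0.00322°.
Converting to metres (1° lat = 111000 m, cos φ = 0.961740): observed ΔN = -386.3 m, observed ΔE = 343.7 m.
Subtracting the expected shift leaves a residual of -386.3 − (-427.4) = 41.1 m north and 343.7 − (368.5) = -24.8 m east.
Residual distance = √(41.1² + (-24.8)²) = 48.0 m.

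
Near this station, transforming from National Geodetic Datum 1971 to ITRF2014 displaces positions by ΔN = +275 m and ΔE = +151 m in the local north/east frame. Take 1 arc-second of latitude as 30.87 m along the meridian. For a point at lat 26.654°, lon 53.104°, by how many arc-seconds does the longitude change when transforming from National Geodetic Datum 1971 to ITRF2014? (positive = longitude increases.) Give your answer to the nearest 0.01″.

At latitude 26.654°, cos φ = 0.893732.
1″ of longitude at this latitude = 30.87 × cos φ = 27.5895 m, so Δλ = 151.0 / 27.5895 = 5.473″.

Δλ = 5.47″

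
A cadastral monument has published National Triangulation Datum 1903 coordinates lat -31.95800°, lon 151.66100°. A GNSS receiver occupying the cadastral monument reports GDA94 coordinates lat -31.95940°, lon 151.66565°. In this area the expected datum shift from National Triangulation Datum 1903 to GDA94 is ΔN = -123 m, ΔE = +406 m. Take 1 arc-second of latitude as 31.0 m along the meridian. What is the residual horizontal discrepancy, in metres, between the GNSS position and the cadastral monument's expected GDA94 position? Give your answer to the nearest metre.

48 m

Observed coordinate differences: Δφ = -0.00140°, Δλ = +0.00465°.
Converting to metres (1° lat = 111600 m, cos φ = 0.848436): observed ΔN = -156.2 m, observed ΔE = 440.3 m.
Subtracting the expected shift leaves a residual of -156.2 − (-123) = -33.2 m north and 440.3 − (406) = 34.3 m east.
Residual distance = √((-33.2)² + 34.3²) = 47.8 m.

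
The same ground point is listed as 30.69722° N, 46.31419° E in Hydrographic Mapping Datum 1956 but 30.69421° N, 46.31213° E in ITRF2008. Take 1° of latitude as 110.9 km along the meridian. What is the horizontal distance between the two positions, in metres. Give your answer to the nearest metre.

387 m

Δφ = 30.69421° − 30.69722° = -0.00301°; Δλ = 46.31213° − 46.31419° = -0.00206°.
ΔN = Δφ × 110900 = -333.8 m; ΔE = Δλ × 110900 × cos(30.69722°) = -0.00206 × 110900 × 0.859877 = -196.4 m.
Distance = √(ΔE² + ΔN²) = √((-196.4)² + (-333.8)²) = 387.3 m.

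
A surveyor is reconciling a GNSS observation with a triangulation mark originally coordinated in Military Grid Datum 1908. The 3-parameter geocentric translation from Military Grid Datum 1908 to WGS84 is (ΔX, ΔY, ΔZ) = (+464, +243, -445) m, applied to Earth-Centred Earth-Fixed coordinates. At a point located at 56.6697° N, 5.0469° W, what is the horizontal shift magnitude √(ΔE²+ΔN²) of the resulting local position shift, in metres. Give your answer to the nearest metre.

675 m

The local east axis at (φ, λ) is (−sin λ, cos λ, 0), so ΔE = −sin(-5.0469°)·464 + cos(-5.0469°)·243 = 282.88 m.
The local north axis is (−sin φ cos λ, −sin φ sin λ, cos φ), giving ΔN = -386.177 + 17.861 − 244.512 = -612.83 m.
Horizontal magnitude = √(ΔE² + ΔN²) = √(282.88² + (-612.83)²) = 674.96 m.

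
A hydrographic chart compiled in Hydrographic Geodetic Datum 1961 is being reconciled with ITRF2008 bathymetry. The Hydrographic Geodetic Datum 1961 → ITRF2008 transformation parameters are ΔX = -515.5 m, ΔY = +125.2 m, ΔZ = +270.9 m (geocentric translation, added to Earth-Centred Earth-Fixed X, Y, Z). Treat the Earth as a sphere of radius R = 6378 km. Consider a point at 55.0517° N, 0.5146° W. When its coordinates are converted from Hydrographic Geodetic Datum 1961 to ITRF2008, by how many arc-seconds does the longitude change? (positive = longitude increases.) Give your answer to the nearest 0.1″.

Δλ = 6.8″

sin φ = 0.819669, cos φ = 0.572837, sin λ = -0.008981, cos λ = 0.999960.
East component: ΔE = −sin λ·ΔX + cos λ·ΔY = −(-0.008981)(-515.5) + (0.999960)(125.2) = 120.57 m.
1° of latitude spans πR/180 = 111317 m; at latitude φ, 1° of longitude spans that × cos φ = 63766.6 m, so Δλ = 120.57 / 63766.6 × 3600 = 6.807″.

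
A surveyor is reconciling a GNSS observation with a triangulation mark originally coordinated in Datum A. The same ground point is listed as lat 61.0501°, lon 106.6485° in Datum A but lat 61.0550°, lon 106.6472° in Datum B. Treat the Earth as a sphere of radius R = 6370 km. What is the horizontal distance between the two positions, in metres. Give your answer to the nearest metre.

Δφ = 61.0550° − 61.0501° = +0.0049°; Δλ = 106.6472° − 106.6485° = -0.0013°.
1° along a meridian = πR/180 = 111177 m.
ΔN = Δφ × 111177 = 544.8 m; ΔE = Δλ × 111177 × cos(61.0501°) = -0.0013 × 111177 × 0.484045 = -70.0 m.
Distance = √(ΔE² + ΔN²) = √((-70.0)² + 544.8²) = 549.2 m.

549 m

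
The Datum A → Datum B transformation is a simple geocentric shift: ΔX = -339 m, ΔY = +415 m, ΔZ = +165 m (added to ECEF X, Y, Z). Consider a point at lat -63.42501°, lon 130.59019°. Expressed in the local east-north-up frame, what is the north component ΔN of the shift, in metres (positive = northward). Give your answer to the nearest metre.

ΔN = 553 m

The local north axis is (−sin φ cos λ, −sin φ sin λ, cos φ), giving ΔN = 197.265 + 281.849 + 73.816 = 552.93 m.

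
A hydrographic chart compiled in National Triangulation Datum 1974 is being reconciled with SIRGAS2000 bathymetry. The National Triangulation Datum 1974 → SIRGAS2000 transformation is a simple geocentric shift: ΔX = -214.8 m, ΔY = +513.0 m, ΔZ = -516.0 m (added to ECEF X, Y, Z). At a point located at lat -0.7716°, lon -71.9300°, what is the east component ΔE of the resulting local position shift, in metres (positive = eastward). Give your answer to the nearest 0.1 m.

The local east axis at (φ, λ) is (−sin λ, cos λ, 0), so ΔE = −sin(-71.9300°)·(-214.8) + cos(-71.9300°)·513.0 = -45.08 m.

ΔE = -45.1 m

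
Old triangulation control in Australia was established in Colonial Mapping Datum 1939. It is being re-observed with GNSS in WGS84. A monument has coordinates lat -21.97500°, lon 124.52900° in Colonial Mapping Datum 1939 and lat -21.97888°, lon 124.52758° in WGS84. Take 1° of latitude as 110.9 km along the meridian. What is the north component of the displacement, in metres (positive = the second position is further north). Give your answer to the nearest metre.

Δφ = -21.97888° − -21.97500° = -0.00388°; Δλ = 124.52758° − 124.52900° = -0.00142°.
ΔN = Δφ × 110900 = -430.3 m; ΔE = Δλ × 110900 × cos(-21.97500°) = -0.00142 × 110900 × 0.927347 = -146.0 m.

ΔN = -430 m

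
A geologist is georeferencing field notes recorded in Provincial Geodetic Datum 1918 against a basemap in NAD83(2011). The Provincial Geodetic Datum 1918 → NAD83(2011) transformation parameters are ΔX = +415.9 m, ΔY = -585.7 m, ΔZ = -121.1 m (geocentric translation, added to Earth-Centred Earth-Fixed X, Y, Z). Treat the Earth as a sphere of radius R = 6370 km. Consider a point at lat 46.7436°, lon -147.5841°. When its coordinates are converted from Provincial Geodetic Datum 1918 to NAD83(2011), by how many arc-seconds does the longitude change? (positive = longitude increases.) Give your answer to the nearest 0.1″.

Δλ = 33.9″

sin φ = 0.728294, cos φ = 0.685264, sin λ = -0.536061, cos λ = -0.844179.
East component: ΔE = −sin λ·ΔX + cos λ·ΔY = −(-0.536061)(415.9) + (-0.844179)(-585.7) = 717.38 m.
1° of latitude spans πR/180 = 111177 m; at latitude φ, 1° of longitude spans that × cos φ = 76186.0 m, so Δλ = 717.38 / 76186.0 × 3600 = 33.898″.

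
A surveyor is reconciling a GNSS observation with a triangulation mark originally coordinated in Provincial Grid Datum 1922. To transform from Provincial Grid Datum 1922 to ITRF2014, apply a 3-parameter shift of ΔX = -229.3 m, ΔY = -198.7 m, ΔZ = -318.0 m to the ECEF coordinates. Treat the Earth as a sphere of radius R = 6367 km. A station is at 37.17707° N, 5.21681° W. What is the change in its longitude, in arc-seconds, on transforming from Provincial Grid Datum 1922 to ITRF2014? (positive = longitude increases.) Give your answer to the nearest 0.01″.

sin φ = 0.604280, cos φ = 0.796772, sin λ = -0.090925, cos λ = 0.995858.
East component: ΔE = −sin λ·ΔX + cos λ·ΔY = −(-0.090925)(-229.3) + (0.995858)(-198.7) = -218.73 m.
1° of latitude spans πR/180 = 111125 m; at latitude φ, 1° of longitude spans that × cos φ = 88541.4 m, so Δλ = -218.73 / 88541.4 × 3600 = -8.893″.

Δλ = -8.89″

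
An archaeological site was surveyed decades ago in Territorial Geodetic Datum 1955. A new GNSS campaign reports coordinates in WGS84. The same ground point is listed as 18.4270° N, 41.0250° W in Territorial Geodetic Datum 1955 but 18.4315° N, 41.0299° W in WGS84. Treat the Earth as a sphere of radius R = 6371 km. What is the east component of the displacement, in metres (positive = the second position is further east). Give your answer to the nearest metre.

ΔE = -517 m

Δφ = 18.4315° − 18.4270° = +0.0045°; Δλ = -41.0299° − -41.0250° = -0.0049°.
1° along a meridian = πR/180 = 111195 m.
ΔN = Δφ × 111195 = 500.4 m; ΔE = Δλ × 111195 × cos(18.4270°) = -0.0049 × 111195 × 0.948727 = -516.9 m.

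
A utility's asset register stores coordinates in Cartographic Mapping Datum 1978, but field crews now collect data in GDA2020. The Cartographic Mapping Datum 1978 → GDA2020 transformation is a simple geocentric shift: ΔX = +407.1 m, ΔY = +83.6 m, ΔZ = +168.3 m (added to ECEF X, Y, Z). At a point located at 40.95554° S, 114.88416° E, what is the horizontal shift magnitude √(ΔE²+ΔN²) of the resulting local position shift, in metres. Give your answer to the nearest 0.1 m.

409.6 m

At φ = -40.95554°, λ = 114.88416°: sin φ = -0.655473, cos φ = 0.755218, sin λ = 0.907160, cos λ = -0.420785.
ΔE = −sin λ·ΔX + cos λ·ΔY = −(0.907160)·(407.1) + (-0.420785)·(83.6) = -404.48 m.
ΔN = −sin φ cos λ·ΔX − sin φ sin λ·ΔY + cos φ·ΔZ = −(-0.655473)(-0.420785)(407.1) − (-0.655473)(0.907160)(83.6) + (0.755218)(168.3) = 64.53 m.
Horizontal magnitude = √(ΔE² + ΔN²) = √((-404.48)² + 64.53²) = 409.60 m.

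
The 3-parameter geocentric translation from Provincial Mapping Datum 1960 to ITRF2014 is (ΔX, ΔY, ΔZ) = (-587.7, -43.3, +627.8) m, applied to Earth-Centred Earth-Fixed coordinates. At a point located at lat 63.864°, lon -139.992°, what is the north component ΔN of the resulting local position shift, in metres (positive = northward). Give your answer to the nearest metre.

The local north axis is (−sin φ cos λ, −sin φ sin λ, cos φ), giving ΔN = -404.124 − 24.991 + 276.548 = -152.57 m.

ΔN = -153 m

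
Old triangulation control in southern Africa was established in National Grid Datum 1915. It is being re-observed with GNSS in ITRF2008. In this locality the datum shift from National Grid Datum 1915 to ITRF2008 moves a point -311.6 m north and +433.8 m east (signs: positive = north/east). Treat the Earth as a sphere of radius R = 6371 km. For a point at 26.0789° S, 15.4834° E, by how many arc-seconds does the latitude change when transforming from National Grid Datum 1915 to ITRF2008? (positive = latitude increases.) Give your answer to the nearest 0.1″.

On a sphere of radius R, 1 rad of latitude = R, so Δφ = ΔN / R = -311.6 / 6371000 = -4.8909e-05 rad = -10.088″.

Δφ = -10.1″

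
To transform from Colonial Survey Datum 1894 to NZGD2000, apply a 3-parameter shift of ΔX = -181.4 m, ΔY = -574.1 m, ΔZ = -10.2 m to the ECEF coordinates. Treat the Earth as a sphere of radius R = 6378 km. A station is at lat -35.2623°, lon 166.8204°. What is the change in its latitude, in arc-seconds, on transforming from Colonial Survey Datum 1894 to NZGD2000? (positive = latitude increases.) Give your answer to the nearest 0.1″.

sin φ = -0.577320, cos φ = 0.816518, sin λ = 0.228004, cos λ = -0.973660.
North component: ΔN = −sin φ cos λ·ΔX − sin φ sin λ·ΔY + cos φ·ΔZ = −(-0.577320)(-0.973660)(-181.4) − (-0.577320)(0.228004)(-574.1) + (0.816518)(-10.2) = 18.07 m.
1° of latitude spans πR/180 = 111317 m, so Δφ = 18.07 / 111317 × 3600 = 0.584″.

Δφ = 0.6″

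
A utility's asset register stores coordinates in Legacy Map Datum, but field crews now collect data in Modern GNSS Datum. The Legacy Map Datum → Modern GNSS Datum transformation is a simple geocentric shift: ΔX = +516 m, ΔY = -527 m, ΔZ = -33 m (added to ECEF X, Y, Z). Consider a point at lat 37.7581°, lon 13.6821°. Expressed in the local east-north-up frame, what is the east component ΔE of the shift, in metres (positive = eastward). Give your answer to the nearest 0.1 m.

The local east axis at (φ, λ) is (−sin λ, cos λ, 0), so ΔE = −sin(13.6821°)·516 + cos(13.6821°)·(-527) = -634.10 m.

ΔE = -634.1 m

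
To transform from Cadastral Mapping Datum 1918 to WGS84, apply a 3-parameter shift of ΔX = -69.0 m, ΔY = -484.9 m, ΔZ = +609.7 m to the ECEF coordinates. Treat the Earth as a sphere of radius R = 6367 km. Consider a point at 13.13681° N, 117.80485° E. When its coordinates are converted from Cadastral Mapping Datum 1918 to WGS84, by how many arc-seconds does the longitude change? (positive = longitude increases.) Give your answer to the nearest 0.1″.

sin φ = 0.227277, cos φ = 0.973830, sin λ = 0.884541, cos λ = -0.466462.
East component: ΔE = −sin λ·ΔX + cos λ·ΔY = −(0.884541)(-69.0) + (-0.466462)(-484.9) = 287.22 m.
1° of latitude spans πR/180 = 111125 m; at latitude φ, 1° of longitude spans that × cos φ = 108217.0 m, so Δλ = 287.22 / 108217.0 × 3600 = 9.555″.

Δλ = 9.6″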